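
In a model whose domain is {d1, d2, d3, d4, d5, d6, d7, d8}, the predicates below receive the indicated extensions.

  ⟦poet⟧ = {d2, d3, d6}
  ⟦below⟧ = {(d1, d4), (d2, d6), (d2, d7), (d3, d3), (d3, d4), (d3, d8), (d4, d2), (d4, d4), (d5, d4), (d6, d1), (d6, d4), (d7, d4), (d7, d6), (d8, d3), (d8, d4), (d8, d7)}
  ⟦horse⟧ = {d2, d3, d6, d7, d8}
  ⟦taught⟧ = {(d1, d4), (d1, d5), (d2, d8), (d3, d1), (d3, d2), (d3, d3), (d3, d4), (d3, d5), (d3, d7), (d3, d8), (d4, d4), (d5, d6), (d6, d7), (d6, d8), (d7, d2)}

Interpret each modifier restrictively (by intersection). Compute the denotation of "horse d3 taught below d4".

⟦d3 taught⟧ = {x : ⟨d3, x⟩ ∈ ⟦taught⟧} = {d1, d2, d3, d4, d5, d7, d8}
⟦below d4⟧ = {x : ⟨x, d4⟩ ∈ ⟦below⟧} = {d1, d3, d4, d5, d6, d7, d8}
⟦horse⟧ = {d2, d3, d6, d7, d8}
… ∩ ⟦d3 taught⟧ = {d2, d3, d6, d7, d8} ∩ {d1, d2, d3, d4, d5, d7, d8} = {d2, d3, d7, d8}
… ∩ ⟦below d4⟧ = {d2, d3, d7, d8} ∩ {d1, d3, d4, d5, d6, d7, d8} = {d3, d7, d8}
So ⟦horse d3 taught below d4⟧ = {d3, d7, d8}.

{d3, d7, d8}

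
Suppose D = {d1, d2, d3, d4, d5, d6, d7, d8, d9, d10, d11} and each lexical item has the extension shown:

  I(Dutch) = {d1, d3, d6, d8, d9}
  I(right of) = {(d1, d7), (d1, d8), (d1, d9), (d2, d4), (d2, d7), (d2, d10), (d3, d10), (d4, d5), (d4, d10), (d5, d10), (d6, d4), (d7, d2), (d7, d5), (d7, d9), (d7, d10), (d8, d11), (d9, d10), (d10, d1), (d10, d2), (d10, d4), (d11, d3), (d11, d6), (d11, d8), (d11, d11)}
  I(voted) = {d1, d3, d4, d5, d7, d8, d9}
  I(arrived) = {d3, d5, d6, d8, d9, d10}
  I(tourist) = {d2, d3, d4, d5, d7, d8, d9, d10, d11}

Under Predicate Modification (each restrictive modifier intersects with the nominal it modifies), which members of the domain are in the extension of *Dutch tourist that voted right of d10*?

⟦that voted⟧ = ⟦voted⟧ = {d1, d3, d4, d5, d7, d8, d9}
⟦right of d10⟧ = {x : ⟨x, d10⟩ ∈ ⟦right of⟧} = {d2, d3, d4, d5, d7, d9}
⟦tourist⟧ = {d2, d3, d4, d5, d7, d8, d9, d10, d11}
… ∩ ⟦that voted⟧ = {d2, d3, d4, d5, d7, d8, d9, d10, d11} ∩ {d1, d3, d4, d5, d7, d8, d9} = {d3, d4, d5, d7, d8, d9}
… ∩ ⟦right of d10⟧ = {d3, d4, d5, d7, d8, d9} ∩ {d2, d3, d4, d5, d7, d9} = {d3, d4, d5, d7, d9}
… ∩ ⟦Dutch⟧ = {d3, d4, d5, d7, d9} ∩ {d1, d3, d6, d8, d9} = {d3, d9}
So ⟦Dutch tourist that voted right of d10⟧ = {d3, d9}.

{d3, d9}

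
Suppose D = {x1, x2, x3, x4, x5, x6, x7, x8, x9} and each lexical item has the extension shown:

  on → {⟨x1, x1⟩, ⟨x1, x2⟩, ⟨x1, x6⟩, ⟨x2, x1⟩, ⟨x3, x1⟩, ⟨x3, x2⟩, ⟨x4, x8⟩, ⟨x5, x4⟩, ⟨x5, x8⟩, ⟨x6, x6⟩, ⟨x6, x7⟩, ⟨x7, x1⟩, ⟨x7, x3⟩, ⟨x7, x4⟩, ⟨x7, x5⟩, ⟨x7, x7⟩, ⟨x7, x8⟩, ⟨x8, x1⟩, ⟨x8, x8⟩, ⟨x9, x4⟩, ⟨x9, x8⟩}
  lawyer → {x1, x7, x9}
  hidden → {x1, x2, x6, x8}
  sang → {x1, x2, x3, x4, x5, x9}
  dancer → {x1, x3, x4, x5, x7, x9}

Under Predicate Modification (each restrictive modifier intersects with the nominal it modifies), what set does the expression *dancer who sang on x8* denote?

{x4, x5, x9}

⟦who sang⟧ = ⟦sang⟧ = {x1, x2, x3, x4, x5, x9}
⟦on x8⟧ = {x : ⟨x, x8⟩ ∈ ⟦on⟧} = {x4, x5, x7, x8, x9}
⟦dancer⟧ = {x1, x3, x4, x5, x7, x9}
… ∩ ⟦who sang⟧ = {x1, x3, x4, x5, x7, x9} ∩ {x1, x2, x3, x4, x5, x9} = {x1, x3, x4, x5, x9}
… ∩ ⟦on x8⟧ = {x1, x3, x4, x5, x9} ∩ {x4, x5, x7, x8, x9} = {x4, x5, x9}
So ⟦dancer who sang on x8⟧ = {x4, x5, x9}.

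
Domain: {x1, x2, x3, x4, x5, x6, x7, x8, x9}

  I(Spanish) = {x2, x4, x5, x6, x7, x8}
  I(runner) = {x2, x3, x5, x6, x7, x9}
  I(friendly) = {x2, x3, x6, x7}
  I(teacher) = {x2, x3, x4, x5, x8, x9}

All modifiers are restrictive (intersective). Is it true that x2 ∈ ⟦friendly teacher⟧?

yes

⟦teacher⟧ = {x2, x3, x4, x5, x8, x9}
… ∩ ⟦friendly⟧ = {x2, x3, x4, x5, x8, x9} ∩ {x2, x3, x6, x7} = {x2, x3}
⟦friendly teacher⟧ = {x2, x3}; x2 ∈ this set.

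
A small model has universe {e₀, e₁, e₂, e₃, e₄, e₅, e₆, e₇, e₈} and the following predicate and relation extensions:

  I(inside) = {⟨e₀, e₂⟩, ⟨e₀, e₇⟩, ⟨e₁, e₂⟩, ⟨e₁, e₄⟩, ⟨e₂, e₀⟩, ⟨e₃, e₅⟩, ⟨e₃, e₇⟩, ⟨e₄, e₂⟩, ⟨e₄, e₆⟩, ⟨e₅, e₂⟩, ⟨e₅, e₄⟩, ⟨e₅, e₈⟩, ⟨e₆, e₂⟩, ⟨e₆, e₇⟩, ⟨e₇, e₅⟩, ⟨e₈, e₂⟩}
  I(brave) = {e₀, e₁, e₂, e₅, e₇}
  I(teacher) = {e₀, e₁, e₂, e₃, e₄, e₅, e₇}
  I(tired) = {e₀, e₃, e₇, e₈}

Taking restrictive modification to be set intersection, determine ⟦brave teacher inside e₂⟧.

⟦inside e₂⟧ = {x : ⟨x, e₂⟩ ∈ ⟦inside⟧} = {e₀, e₁, e₄, e₅, e₆, e₈}
⟦teacher⟧ = {e₀, e₁, e₂, e₃, e₄, e₅, e₇}
… ∩ ⟦inside e₂⟧ = {e₀, e₁, e₂, e₃, e₄, e₅, e₇} ∩ {e₀, e₁, e₄, e₅, e₆, e₈} = {e₀, e₁, e₄, e₅}
… ∩ ⟦brave⟧ = {e₀, e₁, e₄, e₅} ∩ {e₀, e₁, e₂, e₅, e₇} = {e₀, e₁, e₅}
So ⟦brave teacher inside e₂⟧ = {e₀, e₁, e₅}.

{e₀, e₁, e₅}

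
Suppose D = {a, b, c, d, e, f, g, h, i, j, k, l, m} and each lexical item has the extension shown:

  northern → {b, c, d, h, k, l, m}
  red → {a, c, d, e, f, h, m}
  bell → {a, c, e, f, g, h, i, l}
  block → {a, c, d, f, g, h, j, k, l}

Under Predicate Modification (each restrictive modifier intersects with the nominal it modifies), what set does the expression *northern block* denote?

{c, d, h, k, l}

⟦block⟧ = {a, c, d, f, g, h, j, k, l}
… ∩ ⟦northern⟧ = {a, c, d, f, g, h, j, k, l} ∩ {b, c, d, h, k, l, m} = {c, d, h, k, l}
So ⟦northern block⟧ = {c, d, h, k, l}.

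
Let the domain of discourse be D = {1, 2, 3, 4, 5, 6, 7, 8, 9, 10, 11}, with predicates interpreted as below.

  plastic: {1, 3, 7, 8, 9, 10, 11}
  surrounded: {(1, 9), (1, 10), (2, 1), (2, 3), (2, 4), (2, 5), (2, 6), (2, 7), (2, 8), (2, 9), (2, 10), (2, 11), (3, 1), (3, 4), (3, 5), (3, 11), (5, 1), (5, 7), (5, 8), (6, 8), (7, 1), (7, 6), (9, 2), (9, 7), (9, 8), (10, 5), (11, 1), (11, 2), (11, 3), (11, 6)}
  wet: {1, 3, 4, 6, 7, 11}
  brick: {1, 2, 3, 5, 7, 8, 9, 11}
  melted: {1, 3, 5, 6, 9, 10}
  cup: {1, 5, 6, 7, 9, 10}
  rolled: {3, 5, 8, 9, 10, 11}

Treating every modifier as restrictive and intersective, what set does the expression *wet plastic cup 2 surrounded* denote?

{1, 7}

⟦2 surrounded⟧ = {x : ⟨2, x⟩ ∈ ⟦surrounded⟧} = {1, 3, 4, 5, 6, 7, 8, 9, 10, 11}
⟦cup⟧ = {1, 5, 6, 7, 9, 10}
… ∩ ⟦2 surrounded⟧ = {1, 5, 6, 7, 9, 10} ∩ {1, 3, 4, 5, 6, 7, 8, 9, 10, 11} = {1, 5, 6, 7, 9, 10}
… ∩ ⟦wet⟧ = {1, 5, 6, 7, 9, 10} ∩ {1, 3, 4, 6, 7, 11} = {1, 6, 7}
… ∩ ⟦plastic⟧ = {1, 6, 7} ∩ {1, 3, 7, 8, 9, 10, 11} = {1, 7}
So ⟦wet plastic cup 2 surrounded⟧ = {1, 7}.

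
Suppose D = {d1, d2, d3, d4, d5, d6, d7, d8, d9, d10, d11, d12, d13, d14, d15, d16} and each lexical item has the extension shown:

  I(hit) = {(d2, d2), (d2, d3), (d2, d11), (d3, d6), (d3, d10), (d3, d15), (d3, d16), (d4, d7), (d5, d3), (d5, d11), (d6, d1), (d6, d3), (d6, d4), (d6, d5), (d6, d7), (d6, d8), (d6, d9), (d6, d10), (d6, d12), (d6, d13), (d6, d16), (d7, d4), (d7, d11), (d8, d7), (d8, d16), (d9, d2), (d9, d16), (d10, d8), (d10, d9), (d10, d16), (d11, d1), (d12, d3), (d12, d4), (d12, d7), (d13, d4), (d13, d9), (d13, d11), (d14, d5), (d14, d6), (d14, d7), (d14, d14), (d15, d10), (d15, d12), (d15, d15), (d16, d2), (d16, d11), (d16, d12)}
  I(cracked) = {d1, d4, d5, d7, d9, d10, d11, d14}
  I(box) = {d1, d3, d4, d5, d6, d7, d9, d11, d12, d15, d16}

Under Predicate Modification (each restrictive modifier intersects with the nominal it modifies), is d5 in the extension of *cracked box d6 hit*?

⟦d6 hit⟧ = {x : ⟨d6, x⟩ ∈ ⟦hit⟧} = {d1, d3, d4, d5, d7, d8, d9, d10, d12, d13, d16}
⟦box⟧ = {d1, d3, d4, d5, d6, d7, d9, d11, d12, d15, d16}
… ∩ ⟦d6 hit⟧ = {d1, d3, d4, d5, d6, d7, d9, d11, d12, d15, d16} ∩ {d1, d3, d4, d5, d7, d8, d9, d10, d12, d13, d16} = {d1, d3, d4, d5, d7, d9, d12, d16}
… ∩ ⟦cracked⟧ = {d1, d3, d4, d5, d7, d9, d12, d16} ∩ {d1, d4, d5, d7, d9, d10, d11, d14} = {d1, d4, d5, d7, d9}
⟦cracked box d6 hit⟧ = {d1, d4, d5, d7, d9}; d5 ∈ this set.

yes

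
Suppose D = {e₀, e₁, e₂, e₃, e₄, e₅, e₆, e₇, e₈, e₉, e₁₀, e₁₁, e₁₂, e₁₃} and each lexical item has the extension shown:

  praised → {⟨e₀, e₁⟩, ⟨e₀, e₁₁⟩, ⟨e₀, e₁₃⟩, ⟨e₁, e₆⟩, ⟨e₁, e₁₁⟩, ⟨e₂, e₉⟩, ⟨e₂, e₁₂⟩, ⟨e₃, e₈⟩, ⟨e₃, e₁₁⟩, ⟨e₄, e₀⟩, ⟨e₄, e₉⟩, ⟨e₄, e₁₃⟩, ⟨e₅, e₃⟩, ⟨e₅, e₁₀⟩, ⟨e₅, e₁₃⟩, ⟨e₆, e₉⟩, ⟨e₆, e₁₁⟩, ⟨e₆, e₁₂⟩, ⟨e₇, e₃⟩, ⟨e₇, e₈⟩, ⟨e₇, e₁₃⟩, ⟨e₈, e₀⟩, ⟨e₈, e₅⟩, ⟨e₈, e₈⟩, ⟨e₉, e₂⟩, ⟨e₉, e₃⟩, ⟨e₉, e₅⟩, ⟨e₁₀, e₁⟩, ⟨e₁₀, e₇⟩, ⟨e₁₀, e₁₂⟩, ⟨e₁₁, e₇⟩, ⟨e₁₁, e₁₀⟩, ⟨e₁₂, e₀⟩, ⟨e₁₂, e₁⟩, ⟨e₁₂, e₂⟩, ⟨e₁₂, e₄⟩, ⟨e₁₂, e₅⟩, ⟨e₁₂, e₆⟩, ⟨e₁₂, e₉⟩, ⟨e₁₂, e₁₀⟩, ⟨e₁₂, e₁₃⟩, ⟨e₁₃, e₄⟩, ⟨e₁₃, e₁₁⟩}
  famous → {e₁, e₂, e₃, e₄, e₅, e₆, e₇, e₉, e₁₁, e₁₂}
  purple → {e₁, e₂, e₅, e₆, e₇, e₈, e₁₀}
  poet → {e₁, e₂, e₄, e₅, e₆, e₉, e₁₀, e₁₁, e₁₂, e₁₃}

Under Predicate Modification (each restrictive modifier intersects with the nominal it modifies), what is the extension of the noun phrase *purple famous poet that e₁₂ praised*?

{e₁, e₂, e₅, e₆}

⟦that e₁₂ praised⟧ = {x : ⟨e₁₂, x⟩ ∈ ⟦praised⟧} = {e₀, e₁, e₂, e₄, e₅, e₆, e₉, e₁₀, e₁₃}
⟦poet⟧ = {e₁, e₂, e₄, e₅, e₆, e₉, e₁₀, e₁₁, e₁₂, e₁₃}
… ∩ ⟦that e₁₂ praised⟧ = {e₁, e₂, e₄, e₅, e₆, e₉, e₁₀, e₁₁, e₁₂, e₁₃} ∩ {e₀, e₁, e₂, e₄, e₅, e₆, e₉, e₁₀, e₁₃} = {e₁, e₂, e₄, e₅, e₆, e₉, e₁₀, e₁₃}
… ∩ ⟦purple⟧ = {e₁, e₂, e₄, e₅, e₆, e₉, e₁₀, e₁₃} ∩ {e₁, e₂, e₅, e₆, e₇, e₈, e₁₀} = {e₁, e₂, e₅, e₆, e₁₀}
… ∩ ⟦famous⟧ = {e₁, e₂, e₅, e₆, e₁₀} ∩ {e₁, e₂, e₃, e₄, e₅, e₆, e₇, e₉, e₁₁, e₁₂} = {e₁, e₂, e₅, e₆}
So ⟦purple famous poet that e₁₂ praised⟧ = {e₁, e₂, e₅, e₆}.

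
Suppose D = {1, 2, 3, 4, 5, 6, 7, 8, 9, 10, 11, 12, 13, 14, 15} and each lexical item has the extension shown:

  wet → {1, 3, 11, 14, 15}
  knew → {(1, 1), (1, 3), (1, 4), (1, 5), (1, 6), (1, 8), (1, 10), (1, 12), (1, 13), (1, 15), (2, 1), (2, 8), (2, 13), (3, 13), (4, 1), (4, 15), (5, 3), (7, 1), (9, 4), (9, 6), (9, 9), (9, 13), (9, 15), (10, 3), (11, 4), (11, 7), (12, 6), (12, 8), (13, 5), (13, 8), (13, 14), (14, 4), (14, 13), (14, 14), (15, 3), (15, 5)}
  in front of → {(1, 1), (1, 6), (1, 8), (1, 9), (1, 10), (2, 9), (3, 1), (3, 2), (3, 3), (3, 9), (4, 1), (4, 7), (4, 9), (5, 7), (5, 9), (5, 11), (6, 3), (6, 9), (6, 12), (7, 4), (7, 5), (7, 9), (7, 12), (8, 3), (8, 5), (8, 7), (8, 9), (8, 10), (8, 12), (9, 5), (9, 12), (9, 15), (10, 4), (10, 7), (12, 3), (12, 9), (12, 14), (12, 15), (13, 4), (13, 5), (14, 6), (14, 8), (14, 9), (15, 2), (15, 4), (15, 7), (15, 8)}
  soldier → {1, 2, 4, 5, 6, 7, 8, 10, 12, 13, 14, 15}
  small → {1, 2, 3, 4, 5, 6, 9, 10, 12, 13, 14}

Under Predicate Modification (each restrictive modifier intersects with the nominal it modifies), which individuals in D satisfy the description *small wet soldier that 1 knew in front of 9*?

⟦that 1 knew⟧ = {x : ⟨1, x⟩ ∈ ⟦knew⟧} = {1, 3, 4, 5, 6, 8, 10, 12, 13, 15}
⟦in front of 9⟧ = {x : ⟨x, 9⟩ ∈ ⟦in front of⟧} = {1, 2, 3, 4, 5, 6, 7, 8, 12, 14}
⟦soldier⟧ = {1, 2, 4, 5, 6, 7, 8, 10, 12, 13, 14, 15}
… ∩ ⟦that 1 knew⟧ = {1, 2, 4, 5, 6, 7, 8, 10, 12, 13, 14, 15} ∩ {1, 3, 4, 5, 6, 8, 10, 12, 13, 15} = {1, 4, 5, 6, 8, 10, 12, 13, 15}
… ∩ ⟦in front of 9⟧ = {1, 4, 5, 6, 8, 10, 12, 13, 15} ∩ {1, 2, 3, 4, 5, 6, 7, 8, 12, 14} = {1, 4, 5, 6, 8, 12}
… ∩ ⟦small⟧ = {1, 4, 5, 6, 8, 12} ∩ {1, 2, 3, 4, 5, 6, 9, 10, 12, 13, 14} = {1, 4, 5, 6, 12}
… ∩ ⟦wet⟧ = {1, 4, 5, 6, 12} ∩ {1, 3, 11, 14, 15} = {1}
So ⟦small wet soldier that 1 knew in front of 9⟧ = {1}.

{1}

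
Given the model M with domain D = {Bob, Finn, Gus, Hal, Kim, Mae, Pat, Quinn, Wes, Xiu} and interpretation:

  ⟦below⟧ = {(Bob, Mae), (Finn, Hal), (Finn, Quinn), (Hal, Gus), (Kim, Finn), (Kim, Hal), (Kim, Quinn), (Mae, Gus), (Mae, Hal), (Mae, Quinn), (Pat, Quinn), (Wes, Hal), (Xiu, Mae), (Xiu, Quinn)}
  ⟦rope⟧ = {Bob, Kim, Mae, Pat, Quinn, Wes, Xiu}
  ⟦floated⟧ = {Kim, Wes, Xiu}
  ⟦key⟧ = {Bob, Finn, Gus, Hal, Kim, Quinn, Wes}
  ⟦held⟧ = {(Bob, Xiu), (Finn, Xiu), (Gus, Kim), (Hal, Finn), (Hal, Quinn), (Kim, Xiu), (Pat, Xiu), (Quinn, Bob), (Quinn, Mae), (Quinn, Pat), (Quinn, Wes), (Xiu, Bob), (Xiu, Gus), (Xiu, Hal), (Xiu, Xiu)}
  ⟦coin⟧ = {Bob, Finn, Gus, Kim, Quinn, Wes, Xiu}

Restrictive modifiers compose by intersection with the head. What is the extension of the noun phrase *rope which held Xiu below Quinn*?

⟦which held Xiu⟧ = {x : ⟨x, Xiu⟩ ∈ ⟦held⟧} = {Bob, Finn, Kim, Pat, Xiu}
⟦below Quinn⟧ = {x : ⟨x, Quinn⟩ ∈ ⟦below⟧} = {Finn, Kim, Mae, Pat, Xiu}
⟦rope⟧ = {Bob, Kim, Mae, Pat, Quinn, Wes, Xiu}
… ∩ ⟦which held Xiu⟧ = {Bob, Kim, Mae, Pat, Quinn, Wes, Xiu} ∩ {Bob, Finn, Kim, Pat, Xiu} = {Bob, Kim, Pat, Xiu}
… ∩ ⟦below Quinn⟧ = {Bob, Kim, Pat, Xiu} ∩ {Finn, Kim, Mae, Pat, Xiu} = {Kim, Pat, Xiu}
So ⟦rope which held Xiu below Quinn⟧ = {Kim, Pat, Xiu}.

{Kim, Pat, Xiu}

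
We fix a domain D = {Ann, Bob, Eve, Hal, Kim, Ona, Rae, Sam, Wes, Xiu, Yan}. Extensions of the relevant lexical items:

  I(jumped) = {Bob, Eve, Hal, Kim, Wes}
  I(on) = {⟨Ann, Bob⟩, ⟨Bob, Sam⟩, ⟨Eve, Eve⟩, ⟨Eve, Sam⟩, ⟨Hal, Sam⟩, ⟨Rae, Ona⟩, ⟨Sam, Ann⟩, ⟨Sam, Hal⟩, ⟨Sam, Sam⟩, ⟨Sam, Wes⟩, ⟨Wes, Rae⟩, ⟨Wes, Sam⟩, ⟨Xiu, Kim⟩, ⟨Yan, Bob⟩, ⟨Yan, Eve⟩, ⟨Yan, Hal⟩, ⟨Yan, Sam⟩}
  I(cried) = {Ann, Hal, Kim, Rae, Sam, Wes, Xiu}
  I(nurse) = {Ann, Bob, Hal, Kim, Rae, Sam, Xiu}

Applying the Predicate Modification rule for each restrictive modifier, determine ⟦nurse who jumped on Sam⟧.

{Bob, Hal}

⟦who jumped⟧ = ⟦jumped⟧ = {Bob, Eve, Hal, Kim, Wes}
⟦on Sam⟧ = {x : ⟨x, Sam⟩ ∈ ⟦on⟧} = {Bob, Eve, Hal, Sam, Wes, Yan}
⟦nurse⟧ = {Ann, Bob, Hal, Kim, Rae, Sam, Xiu}
… ∩ ⟦who jumped⟧ = {Ann, Bob, Hal, Kim, Rae, Sam, Xiu} ∩ {Bob, Eve, Hal, Kim, Wes} = {Bob, Hal, Kim}
… ∩ ⟦on Sam⟧ = {Bob, Hal, Kim} ∩ {Bob, Eve, Hal, Sam, Wes, Yan} = {Bob, Hal}
So ⟦nurse who jumped on Sam⟧ = {Bob, Hal}.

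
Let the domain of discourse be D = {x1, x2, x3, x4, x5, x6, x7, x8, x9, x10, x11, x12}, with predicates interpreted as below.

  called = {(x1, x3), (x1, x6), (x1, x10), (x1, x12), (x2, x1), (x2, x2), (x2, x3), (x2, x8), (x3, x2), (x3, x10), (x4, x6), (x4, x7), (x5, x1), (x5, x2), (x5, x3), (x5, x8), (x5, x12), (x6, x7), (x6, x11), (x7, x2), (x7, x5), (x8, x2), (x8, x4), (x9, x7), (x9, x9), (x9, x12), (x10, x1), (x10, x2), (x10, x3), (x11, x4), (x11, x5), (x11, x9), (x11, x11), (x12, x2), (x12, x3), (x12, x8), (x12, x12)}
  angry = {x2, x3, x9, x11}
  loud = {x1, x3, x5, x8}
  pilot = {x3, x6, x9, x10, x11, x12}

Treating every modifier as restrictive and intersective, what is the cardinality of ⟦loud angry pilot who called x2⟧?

⟦who called x2⟧ = {x : ⟨x, x2⟩ ∈ ⟦called⟧} = {x2, x3, x5, x7, x8, x10, x12}
⟦pilot⟧ = {x3, x6, x9, x10, x11, x12}
… ∩ ⟦who called x2⟧ = {x3, x6, x9, x10, x11, x12} ∩ {x2, x3, x5, x7, x8, x10, x12} = {x3, x10, x12}
… ∩ ⟦loud⟧ = {x3, x10, x12} ∩ {x1, x3, x5, x8} = {x3}
… ∩ ⟦angry⟧ = {x3} ∩ {x2, x3, x9, x11} = {x3}
⟦loud angry pilot who called x2⟧ = {x3}, so the cardinality is 1.

1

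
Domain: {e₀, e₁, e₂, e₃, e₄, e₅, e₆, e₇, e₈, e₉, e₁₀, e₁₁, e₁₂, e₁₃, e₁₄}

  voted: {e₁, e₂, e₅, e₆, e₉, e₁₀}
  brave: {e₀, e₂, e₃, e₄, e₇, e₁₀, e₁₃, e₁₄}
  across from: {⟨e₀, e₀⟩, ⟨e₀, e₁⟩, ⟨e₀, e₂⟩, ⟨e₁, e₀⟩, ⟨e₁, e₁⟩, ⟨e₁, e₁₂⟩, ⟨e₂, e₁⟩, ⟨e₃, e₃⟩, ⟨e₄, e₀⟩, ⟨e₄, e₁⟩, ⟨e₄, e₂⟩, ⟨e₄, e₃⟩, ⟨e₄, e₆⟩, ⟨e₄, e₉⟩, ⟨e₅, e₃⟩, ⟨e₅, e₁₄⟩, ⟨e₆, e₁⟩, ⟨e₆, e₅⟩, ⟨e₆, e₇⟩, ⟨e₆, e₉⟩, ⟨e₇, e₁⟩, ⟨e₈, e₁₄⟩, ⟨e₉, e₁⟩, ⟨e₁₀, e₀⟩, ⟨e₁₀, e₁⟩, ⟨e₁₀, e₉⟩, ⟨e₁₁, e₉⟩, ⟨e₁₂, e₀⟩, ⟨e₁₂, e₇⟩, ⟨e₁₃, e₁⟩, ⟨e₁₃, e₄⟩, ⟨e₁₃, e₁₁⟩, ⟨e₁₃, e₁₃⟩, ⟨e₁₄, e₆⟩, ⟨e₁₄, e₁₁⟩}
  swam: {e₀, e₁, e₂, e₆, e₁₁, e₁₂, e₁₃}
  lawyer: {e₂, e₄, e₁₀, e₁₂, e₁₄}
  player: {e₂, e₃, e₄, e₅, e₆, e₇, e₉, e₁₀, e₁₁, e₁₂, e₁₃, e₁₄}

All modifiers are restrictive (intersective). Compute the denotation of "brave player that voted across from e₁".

⟦that voted⟧ = ⟦voted⟧ = {e₁, e₂, e₅, e₆, e₉, e₁₀}
⟦across from e₁⟧ = {x : ⟨x, e₁⟩ ∈ ⟦across from⟧} = {e₀, e₁, e₂, e₄, e₆, e₇, e₉, e₁₀, e₁₃}
⟦player⟧ = {e₂, e₃, e₄, e₅, e₆, e₇, e₉, e₁₀, e₁₁, e₁₂, e₁₃, e₁₄}
… ∩ ⟦that voted⟧ = {e₂, e₃, e₄, e₅, e₆, e₇, e₉, e₁₀, e₁₁, e₁₂, e₁₃, e₁₄} ∩ {e₁, e₂, e₅, e₆, e₉, e₁₀} = {e₂, e₅, e₆, e₉, e₁₀}
… ∩ ⟦across from e₁⟧ = {e₂, e₅, e₆, e₉, e₁₀} ∩ {e₀, e₁, e₂, e₄, e₆, e₇, e₉, e₁₀, e₁₃} = {e₂, e₆, e₉, e₁₀}
… ∩ ⟦brave⟧ = {e₂, e₆, e₉, e₁₀} ∩ {e₀, e₂, e₃, e₄, e₇, e₁₀, e₁₃, e₁₄} = {e₂, e₁₀}
So ⟦brave player that voted across from e₁⟧ = {e₂, e₁₀}.

{e₂, e₁₀}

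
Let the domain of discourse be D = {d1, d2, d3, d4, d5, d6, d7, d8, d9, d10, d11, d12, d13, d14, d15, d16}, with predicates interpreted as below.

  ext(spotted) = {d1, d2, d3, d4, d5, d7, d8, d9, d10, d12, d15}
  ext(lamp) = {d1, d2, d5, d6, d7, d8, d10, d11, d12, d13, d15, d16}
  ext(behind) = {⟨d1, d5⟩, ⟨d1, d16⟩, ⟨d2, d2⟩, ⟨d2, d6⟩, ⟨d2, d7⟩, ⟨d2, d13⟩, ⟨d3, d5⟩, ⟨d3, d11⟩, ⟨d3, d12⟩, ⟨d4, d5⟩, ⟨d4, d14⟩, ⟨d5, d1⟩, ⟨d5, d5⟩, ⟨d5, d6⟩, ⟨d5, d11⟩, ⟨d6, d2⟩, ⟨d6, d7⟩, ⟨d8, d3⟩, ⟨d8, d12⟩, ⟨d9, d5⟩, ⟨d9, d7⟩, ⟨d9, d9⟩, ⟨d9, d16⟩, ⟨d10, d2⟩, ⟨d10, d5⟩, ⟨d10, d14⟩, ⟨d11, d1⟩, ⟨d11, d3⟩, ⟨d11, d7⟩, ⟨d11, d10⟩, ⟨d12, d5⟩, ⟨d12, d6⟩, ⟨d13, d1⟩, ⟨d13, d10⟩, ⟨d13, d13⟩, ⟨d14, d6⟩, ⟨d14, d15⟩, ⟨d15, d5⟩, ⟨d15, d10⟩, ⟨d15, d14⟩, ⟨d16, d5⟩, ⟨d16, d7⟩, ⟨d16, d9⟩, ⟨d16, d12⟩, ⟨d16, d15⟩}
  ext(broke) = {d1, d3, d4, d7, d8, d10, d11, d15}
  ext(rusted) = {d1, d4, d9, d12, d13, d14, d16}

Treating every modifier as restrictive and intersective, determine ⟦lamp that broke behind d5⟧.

⟦that broke⟧ = ⟦broke⟧ = {d1, d3, d4, d7, d8, d10, d11, d15}
⟦behind d5⟧ = {x : ⟨x, d5⟩ ∈ ⟦behind⟧} = {d1, d3, d4, d5, d9, d10, d12, d15, d16}
⟦lamp⟧ = {d1, d2, d5, d6, d7, d8, d10, d11, d12, d13, d15, d16}
… ∩ ⟦that broke⟧ = {d1, d2, d5, d6, d7, d8, d10, d11, d12, d13, d15, d16} ∩ {d1, d3, d4, d7, d8, d10, d11, d15} = {d1, d7, d8, d10, d11, d15}
… ∩ ⟦behind d5⟧ = {d1, d7, d8, d10, d11, d15} ∩ {d1, d3, d4, d5, d9, d10, d12, d15, d16} = {d1, d10, d15}
So ⟦lamp that broke behind d5⟧ = {d1, d10, d15}.

{d1, d10, d15}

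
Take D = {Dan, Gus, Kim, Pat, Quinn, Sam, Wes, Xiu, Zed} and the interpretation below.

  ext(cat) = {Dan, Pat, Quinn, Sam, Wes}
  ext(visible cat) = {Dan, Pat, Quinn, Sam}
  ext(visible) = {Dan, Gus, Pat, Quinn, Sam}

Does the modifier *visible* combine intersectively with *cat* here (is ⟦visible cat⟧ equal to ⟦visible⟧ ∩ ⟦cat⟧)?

yes

⟦visible⟧ ∩ ⟦cat⟧ = {Dan, Gus, Pat, Quinn, Sam} ∩ {Dan, Pat, Quinn, Sam, Wes} = {Dan, Pat, Quinn, Sam}
Observed ⟦visible cat⟧ = {Dan, Pat, Quinn, Sam}.
These coincide, so the modifier is intersective here.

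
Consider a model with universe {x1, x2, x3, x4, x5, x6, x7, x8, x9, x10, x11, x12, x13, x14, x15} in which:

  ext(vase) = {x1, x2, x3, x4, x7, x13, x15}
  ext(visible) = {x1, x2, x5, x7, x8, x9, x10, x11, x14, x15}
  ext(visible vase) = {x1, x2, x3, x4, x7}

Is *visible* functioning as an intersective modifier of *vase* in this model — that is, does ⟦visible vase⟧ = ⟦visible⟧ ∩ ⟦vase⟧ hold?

no

⟦visible⟧ ∩ ⟦vase⟧ = {x1, x2, x5, x7, x8, x9, x10, x11, x14, x15} ∩ {x1, x2, x3, x4, x7, x13, x15} = {x1, x2, x7, x15}
Observed ⟦visible vase⟧ = {x1, x2, x3, x4, x7}.
These differ, so the modifier is not intersective in this model.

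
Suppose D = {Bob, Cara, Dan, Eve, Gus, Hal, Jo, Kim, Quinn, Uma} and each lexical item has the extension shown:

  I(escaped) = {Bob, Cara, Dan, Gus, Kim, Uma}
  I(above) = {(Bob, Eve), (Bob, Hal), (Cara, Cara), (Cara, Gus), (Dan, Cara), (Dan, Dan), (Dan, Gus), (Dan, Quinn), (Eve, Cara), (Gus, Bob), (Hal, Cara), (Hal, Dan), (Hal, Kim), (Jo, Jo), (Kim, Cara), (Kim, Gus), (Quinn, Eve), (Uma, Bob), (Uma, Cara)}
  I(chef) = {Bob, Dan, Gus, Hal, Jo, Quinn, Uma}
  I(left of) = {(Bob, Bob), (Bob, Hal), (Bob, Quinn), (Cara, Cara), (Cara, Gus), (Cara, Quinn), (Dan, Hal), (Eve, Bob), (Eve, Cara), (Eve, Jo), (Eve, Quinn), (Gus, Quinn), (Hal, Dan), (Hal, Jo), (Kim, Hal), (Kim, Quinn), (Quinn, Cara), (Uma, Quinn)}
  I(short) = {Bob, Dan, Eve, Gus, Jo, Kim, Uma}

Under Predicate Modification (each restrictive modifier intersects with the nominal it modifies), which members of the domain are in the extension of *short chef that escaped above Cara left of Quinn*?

⟦that escaped⟧ = ⟦escaped⟧ = {Bob, Cara, Dan, Gus, Kim, Uma}
⟦above Cara⟧ = {x : ⟨x, Cara⟩ ∈ ⟦above⟧} = {Cara, Dan, Eve, Hal, Kim, Uma}
⟦left of Quinn⟧ = {x : ⟨x, Quinn⟩ ∈ ⟦left of⟧} = {Bob, Cara, Eve, Gus, Kim, Uma}
⟦chef⟧ = {Bob, Dan, Gus, Hal, Jo, Quinn, Uma}
… ∩ ⟦that escaped⟧ = {Bob, Dan, Gus, Hal, Jo, Quinn, Uma} ∩ {Bob, Cara, Dan, Gus, Kim, Uma} = {Bob, Dan, Gus, Uma}
… ∩ ⟦above Cara⟧ = {Bob, Dan, Gus, Uma} ∩ {Cara, Dan, Eve, Hal, Kim, Uma} = {Dan, Uma}
… ∩ ⟦left of Quinn⟧ = {Dan, Uma} ∩ {Bob, Cara, Eve, Gus, Kim, Uma} = {Uma}
… ∩ ⟦short⟧ = {Uma} ∩ {Bob, Dan, Eve, Gus, Jo, Kim, Uma} = {Uma}
So ⟦short chef that escaped above Cara left of Quinn⟧ = {Uma}.

{Uma}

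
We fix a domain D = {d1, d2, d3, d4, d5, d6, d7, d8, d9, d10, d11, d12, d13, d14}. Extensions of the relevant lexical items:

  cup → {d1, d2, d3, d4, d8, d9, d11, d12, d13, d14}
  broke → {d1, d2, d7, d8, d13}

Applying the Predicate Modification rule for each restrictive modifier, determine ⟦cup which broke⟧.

⟦which broke⟧ = ⟦broke⟧ = {d1, d2, d7, d8, d13}
⟦cup⟧ = {d1, d2, d3, d4, d8, d9, d11, d12, d13, d14}
… ∩ ⟦which broke⟧ = {d1, d2, d3, d4, d8, d9, d11, d12, d13, d14} ∩ {d1, d2, d7, d8, d13} = {d1, d2, d8, d13}
So ⟦cup which broke⟧ = {d1, d2, d8, d13}.

{d1, d2, d8, d13}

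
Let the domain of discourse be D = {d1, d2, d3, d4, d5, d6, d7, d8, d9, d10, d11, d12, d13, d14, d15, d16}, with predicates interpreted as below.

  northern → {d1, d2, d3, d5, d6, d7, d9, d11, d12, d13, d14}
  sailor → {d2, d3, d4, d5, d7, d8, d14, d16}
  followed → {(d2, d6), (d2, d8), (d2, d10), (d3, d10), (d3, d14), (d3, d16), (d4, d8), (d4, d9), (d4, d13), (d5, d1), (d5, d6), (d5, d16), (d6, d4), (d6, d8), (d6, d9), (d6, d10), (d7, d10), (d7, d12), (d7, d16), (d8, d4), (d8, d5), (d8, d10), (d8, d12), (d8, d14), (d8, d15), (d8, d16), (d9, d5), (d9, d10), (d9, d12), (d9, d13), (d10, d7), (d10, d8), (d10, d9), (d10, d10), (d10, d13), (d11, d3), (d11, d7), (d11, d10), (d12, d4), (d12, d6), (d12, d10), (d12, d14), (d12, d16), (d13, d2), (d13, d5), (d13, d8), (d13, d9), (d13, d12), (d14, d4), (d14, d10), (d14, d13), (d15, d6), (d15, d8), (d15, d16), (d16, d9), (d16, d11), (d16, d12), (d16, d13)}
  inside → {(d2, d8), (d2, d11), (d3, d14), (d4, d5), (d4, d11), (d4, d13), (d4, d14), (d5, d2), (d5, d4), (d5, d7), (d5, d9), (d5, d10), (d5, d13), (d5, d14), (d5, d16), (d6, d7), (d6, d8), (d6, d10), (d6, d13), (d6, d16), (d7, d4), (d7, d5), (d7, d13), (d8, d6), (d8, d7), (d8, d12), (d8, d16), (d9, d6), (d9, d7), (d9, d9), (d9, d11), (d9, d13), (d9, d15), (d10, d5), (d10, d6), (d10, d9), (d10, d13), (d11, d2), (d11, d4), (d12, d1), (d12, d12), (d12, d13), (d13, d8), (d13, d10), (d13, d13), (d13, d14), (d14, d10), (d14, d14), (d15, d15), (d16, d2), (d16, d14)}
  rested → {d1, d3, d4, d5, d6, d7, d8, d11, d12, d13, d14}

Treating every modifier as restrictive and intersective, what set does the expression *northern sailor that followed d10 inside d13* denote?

⟦that followed d10⟧ = {x : ⟨x, d10⟩ ∈ ⟦followed⟧} = {d2, d3, d6, d7, d8, d9, d10, d11, d12, d14}
⟦inside d13⟧ = {x : ⟨x, d13⟩ ∈ ⟦inside⟧} = {d4, d5, d6, d7, d9, d10, d12, d13}
⟦sailor⟧ = {d2, d3, d4, d5, d7, d8, d14, d16}
… ∩ ⟦that followed d10⟧ = {d2, d3, d4, d5, d7, d8, d14, d16} ∩ {d2, d3, d6, d7, d8, d9, d10, d11, d12, d14} = {d2, d3, d7, d8, d14}
… ∩ ⟦inside d13⟧ = {d2, d3, d7, d8, d14} ∩ {d4, d5, d6, d7, d9, d10, d12, d13} = {d7}
… ∩ ⟦northern⟧ = {d7} ∩ {d1, d2, d3, d5, d6, d7, d9, d11, d12, d13, d14} = {d7}
So ⟦northern sailor that followed d10 inside d13⟧ = {d7}.

{d7}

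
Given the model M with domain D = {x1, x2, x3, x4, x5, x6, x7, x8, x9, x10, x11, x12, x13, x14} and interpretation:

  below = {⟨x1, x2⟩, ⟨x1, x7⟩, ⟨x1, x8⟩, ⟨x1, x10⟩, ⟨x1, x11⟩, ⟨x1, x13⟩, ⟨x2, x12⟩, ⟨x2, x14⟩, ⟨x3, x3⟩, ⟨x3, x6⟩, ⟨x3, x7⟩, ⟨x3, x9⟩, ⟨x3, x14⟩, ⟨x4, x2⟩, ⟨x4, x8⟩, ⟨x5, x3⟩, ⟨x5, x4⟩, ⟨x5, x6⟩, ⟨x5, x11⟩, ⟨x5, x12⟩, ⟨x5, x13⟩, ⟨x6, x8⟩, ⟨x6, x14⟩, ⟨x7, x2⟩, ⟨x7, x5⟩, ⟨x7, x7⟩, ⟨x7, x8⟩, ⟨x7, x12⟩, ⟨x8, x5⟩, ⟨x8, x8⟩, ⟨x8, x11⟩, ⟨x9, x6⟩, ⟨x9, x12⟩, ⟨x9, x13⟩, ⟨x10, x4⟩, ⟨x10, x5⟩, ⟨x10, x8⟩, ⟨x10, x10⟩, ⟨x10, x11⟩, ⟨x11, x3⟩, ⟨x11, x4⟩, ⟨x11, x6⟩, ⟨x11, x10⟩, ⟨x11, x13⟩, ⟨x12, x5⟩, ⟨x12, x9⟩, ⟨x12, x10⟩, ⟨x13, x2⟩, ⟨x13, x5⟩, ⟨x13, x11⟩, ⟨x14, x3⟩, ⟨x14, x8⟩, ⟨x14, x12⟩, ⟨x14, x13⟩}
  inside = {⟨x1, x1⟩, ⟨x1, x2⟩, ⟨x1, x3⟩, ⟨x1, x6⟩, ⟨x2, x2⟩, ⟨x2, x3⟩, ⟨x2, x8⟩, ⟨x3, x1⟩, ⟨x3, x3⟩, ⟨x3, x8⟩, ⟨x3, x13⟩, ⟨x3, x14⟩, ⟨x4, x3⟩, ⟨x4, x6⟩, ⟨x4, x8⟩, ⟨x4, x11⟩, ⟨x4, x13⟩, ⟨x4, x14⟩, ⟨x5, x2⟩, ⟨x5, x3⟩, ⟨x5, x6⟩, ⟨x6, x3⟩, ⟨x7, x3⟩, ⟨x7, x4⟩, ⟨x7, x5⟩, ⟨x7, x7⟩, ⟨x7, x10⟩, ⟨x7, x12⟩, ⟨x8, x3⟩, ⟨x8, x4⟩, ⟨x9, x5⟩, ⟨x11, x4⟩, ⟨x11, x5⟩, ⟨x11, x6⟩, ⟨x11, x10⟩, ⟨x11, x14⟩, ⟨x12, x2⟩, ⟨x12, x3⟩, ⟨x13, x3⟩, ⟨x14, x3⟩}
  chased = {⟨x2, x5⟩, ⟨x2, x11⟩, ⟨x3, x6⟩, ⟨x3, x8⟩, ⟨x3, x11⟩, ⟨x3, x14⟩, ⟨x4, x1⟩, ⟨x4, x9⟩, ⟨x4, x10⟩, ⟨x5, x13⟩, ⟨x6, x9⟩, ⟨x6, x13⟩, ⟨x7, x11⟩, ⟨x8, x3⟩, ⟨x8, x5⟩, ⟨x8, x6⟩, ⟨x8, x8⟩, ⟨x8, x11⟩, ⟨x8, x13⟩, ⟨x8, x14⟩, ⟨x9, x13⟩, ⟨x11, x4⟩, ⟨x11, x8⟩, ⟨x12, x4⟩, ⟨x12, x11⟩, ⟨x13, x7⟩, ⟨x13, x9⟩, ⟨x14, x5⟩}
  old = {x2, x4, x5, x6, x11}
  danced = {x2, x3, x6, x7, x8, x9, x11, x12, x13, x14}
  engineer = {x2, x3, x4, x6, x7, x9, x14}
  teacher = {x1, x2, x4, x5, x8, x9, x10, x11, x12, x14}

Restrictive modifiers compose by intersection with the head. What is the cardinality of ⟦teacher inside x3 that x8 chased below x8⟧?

⟦inside x3⟧ = {x : ⟨x, x3⟩ ∈ ⟦inside⟧} = {x1, x2, x3, x4, x5, x6, x7, x8, x12, x13, x14}
⟦that x8 chased⟧ = {x : ⟨x8, x⟩ ∈ ⟦chased⟧} = {x3, x5, x6, x8, x11, x13, x14}
⟦below x8⟧ = {x : ⟨x, x8⟩ ∈ ⟦below⟧} = {x1, x4, x6, x7, x8, x10, x14}
⟦teacher⟧ = {x1, x2, x4, x5, x8, x9, x10, x11, x12, x14}
… ∩ ⟦inside x3⟧ = {x1, x2, x4, x5, x8, x9, x10, x11, x12, x14} ∩ {x1, x2, x3, x4, x5, x6, x7, x8, x12, x13, x14} = {x1, x2, x4, x5, x8, x12, x14}
… ∩ ⟦that x8 chased⟧ = {x1, x2, x4, x5, x8, x12, x14} ∩ {x3, x5, x6, x8, x11, x13, x14} = {x5, x8, x14}
… ∩ ⟦below x8⟧ = {x5, x8, x14} ∩ {x1, x4, x6, x7, x8, x10, x14} = {x8, x14}
⟦teacher inside x3 that x8 chased below x8⟧ = {x8, x14}, so the cardinality is 2.

2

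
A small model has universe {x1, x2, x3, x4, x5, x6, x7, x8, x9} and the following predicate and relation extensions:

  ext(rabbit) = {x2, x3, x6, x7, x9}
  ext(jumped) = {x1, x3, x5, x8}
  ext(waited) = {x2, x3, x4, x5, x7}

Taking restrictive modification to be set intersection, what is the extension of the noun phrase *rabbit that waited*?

{x2, x3, x7}

⟦that waited⟧ = ⟦waited⟧ = {x2, x3, x4, x5, x7}
⟦rabbit⟧ = {x2, x3, x6, x7, x9}
… ∩ ⟦that waited⟧ = {x2, x3, x6, x7, x9} ∩ {x2, x3, x4, x5, x7} = {x2, x3, x7}
So ⟦rabbit that waited⟧ = {x2, x3, x7}.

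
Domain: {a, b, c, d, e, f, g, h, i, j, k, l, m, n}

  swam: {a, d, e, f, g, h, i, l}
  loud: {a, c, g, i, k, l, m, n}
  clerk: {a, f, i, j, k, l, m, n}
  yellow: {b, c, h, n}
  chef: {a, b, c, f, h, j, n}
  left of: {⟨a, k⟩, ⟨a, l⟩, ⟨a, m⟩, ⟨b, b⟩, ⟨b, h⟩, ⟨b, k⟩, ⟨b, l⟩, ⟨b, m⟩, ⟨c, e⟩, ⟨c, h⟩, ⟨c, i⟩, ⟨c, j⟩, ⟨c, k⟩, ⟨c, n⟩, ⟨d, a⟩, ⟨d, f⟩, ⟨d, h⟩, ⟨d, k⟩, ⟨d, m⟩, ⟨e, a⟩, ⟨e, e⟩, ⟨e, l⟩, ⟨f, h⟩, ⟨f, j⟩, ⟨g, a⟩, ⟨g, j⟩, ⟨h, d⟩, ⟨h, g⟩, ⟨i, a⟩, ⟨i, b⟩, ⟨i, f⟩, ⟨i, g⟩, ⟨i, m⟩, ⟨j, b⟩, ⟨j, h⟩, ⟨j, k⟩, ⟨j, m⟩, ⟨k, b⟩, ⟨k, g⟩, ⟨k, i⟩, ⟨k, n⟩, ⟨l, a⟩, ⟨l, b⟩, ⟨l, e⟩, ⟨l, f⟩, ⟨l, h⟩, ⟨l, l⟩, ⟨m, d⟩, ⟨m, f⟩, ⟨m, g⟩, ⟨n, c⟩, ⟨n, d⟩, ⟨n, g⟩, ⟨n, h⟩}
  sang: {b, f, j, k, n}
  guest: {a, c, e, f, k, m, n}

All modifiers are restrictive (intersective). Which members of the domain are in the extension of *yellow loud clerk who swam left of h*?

⟦who swam⟧ = ⟦swam⟧ = {a, d, e, f, g, h, i, l}
⟦left of h⟧ = {x : ⟨x, h⟩ ∈ ⟦left of⟧} = {b, c, d, f, j, l, n}
⟦clerk⟧ = {a, f, i, j, k, l, m, n}
… ∩ ⟦who swam⟧ = {a, f, i, j, k, l, m, n} ∩ {a, d, e, f, g, h, i, l} = {a, f, i, l}
… ∩ ⟦left of h⟧ = {a, f, i, l} ∩ {b, c, d, f, j, l, n} = {f, l}
… ∩ ⟦yellow⟧ = {f, l} ∩ {b, c, h, n} = ∅
… ∩ ⟦loud⟧ = ∅ ∩ {a, c, g, i, k, l, m, n} = ∅
So ⟦yellow loud clerk who swam left of h⟧ = ∅.

∅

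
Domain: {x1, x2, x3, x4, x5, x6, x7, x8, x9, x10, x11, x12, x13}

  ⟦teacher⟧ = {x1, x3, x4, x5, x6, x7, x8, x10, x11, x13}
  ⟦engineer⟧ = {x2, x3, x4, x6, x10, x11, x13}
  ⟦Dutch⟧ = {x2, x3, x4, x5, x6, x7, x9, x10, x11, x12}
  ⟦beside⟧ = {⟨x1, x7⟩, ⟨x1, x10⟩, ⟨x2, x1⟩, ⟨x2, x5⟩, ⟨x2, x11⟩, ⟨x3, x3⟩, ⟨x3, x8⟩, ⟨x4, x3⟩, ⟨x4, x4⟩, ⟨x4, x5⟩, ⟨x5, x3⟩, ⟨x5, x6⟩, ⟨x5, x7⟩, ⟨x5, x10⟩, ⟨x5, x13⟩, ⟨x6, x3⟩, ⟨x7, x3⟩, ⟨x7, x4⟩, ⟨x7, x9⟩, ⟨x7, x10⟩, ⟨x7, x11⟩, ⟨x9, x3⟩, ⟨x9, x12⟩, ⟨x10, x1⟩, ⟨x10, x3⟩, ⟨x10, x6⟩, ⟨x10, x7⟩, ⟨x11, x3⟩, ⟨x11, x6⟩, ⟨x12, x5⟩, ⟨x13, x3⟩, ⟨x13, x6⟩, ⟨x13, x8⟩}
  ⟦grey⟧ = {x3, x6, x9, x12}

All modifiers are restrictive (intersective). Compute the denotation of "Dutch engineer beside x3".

{x3, x4, x6, x10, x11}

⟦beside x3⟧ = {x : ⟨x, x3⟩ ∈ ⟦beside⟧} = {x3, x4, x5, x6, x7, x9, x10, x11, x13}
⟦engineer⟧ = {x2, x3, x4, x6, x10, x11, x13}
… ∩ ⟦beside x3⟧ = {x2, x3, x4, x6, x10, x11, x13} ∩ {x3, x4, x5, x6, x7, x9, x10, x11, x13} = {x3, x4, x6, x10, x11, x13}
… ∩ ⟦Dutch⟧ = {x3, x4, x6, x10, x11, x13} ∩ {x2, x3, x4, x5, x6, x7, x9, x10, x11, x12} = {x3, x4, x6, x10, x11}
So ⟦Dutch engineer beside x3⟧ = {x3, x4, x6, x10, x11}.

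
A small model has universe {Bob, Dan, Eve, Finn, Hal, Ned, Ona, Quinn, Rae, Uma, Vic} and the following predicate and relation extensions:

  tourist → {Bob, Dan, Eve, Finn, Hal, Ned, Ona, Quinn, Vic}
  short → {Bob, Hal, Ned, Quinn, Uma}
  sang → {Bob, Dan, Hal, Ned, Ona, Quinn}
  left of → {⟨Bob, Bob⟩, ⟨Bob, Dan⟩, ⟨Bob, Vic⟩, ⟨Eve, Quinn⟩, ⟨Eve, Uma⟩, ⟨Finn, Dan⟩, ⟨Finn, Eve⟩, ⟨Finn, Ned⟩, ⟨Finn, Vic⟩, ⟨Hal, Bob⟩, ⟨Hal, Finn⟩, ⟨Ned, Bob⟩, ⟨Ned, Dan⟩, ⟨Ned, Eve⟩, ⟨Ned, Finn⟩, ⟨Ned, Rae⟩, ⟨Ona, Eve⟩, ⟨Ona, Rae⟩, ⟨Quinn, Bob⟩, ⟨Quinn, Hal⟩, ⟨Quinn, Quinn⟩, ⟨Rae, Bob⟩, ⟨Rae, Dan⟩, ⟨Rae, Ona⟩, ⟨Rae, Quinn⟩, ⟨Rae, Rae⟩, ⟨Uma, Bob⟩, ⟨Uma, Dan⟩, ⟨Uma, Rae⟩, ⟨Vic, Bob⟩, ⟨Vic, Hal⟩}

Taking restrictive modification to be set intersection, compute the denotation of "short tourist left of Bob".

{Bob, Hal, Ned, Quinn}

⟦left of Bob⟧ = {x : ⟨x, Bob⟩ ∈ ⟦left of⟧} = {Bob, Hal, Ned, Quinn, Rae, Uma, Vic}
⟦tourist⟧ = {Bob, Dan, Eve, Finn, Hal, Ned, Ona, Quinn, Vic}
… ∩ ⟦left of Bob⟧ = {Bob, Dan, Eve, Finn, Hal, Ned, Ona, Quinn, Vic} ∩ {Bob, Hal, Ned, Quinn, Rae, Uma, Vic} = {Bob, Hal, Ned, Quinn, Vic}
… ∩ ⟦short⟧ = {Bob, Hal, Ned, Quinn, Vic} ∩ {Bob, Hal, Ned, Quinn, Uma} = {Bob, Hal, Ned, Quinn}
So ⟦short tourist left of Bob⟧ = {Bob, Hal, Ned, Quinn}.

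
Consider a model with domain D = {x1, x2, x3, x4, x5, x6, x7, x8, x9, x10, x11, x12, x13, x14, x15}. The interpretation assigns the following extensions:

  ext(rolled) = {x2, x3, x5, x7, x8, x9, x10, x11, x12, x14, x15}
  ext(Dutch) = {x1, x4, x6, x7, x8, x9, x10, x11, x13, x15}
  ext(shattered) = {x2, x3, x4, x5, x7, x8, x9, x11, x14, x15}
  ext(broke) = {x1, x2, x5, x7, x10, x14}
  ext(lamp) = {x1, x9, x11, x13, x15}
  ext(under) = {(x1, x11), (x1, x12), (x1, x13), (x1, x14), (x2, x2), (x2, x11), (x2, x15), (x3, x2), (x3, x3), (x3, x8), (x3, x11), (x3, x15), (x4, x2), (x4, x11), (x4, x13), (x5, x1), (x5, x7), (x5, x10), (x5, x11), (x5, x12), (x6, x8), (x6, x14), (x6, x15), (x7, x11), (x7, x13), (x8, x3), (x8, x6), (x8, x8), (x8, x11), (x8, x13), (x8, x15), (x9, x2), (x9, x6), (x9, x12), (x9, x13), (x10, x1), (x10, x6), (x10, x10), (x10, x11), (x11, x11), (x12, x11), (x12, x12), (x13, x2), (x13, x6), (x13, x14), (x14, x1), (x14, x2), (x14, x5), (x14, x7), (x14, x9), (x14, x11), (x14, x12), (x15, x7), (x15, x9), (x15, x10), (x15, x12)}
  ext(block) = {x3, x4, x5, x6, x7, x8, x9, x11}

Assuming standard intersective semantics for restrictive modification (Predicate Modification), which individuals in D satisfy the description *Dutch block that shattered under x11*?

{x4, x7, x8, x11}

⟦that shattered⟧ = ⟦shattered⟧ = {x2, x3, x4, x5, x7, x8, x9, x11, x14, x15}
⟦under x11⟧ = {x : ⟨x, x11⟩ ∈ ⟦under⟧} = {x1, x2, x3, x4, x5, x7, x8, x10, x11, x12, x14}
⟦block⟧ = {x3, x4, x5, x6, x7, x8, x9, x11}
… ∩ ⟦that shattered⟧ = {x3, x4, x5, x6, x7, x8, x9, x11} ∩ {x2, x3, x4, x5, x7, x8, x9, x11, x14, x15} = {x3, x4, x5, x7, x8, x9, x11}
… ∩ ⟦under x11⟧ = {x3, x4, x5, x7, x8, x9, x11} ∩ {x1, x2, x3, x4, x5, x7, x8, x10, x11, x12, x14} = {x3, x4, x5, x7, x8, x11}
… ∩ ⟦Dutch⟧ = {x3, x4, x5, x7, x8, x11} ∩ {x1, x4, x6, x7, x8, x9, x10, x11, x13, x15} = {x4, x7, x8, x11}
So ⟦Dutch block that shattered under x11⟧ = {x4, x7, x8, x11}.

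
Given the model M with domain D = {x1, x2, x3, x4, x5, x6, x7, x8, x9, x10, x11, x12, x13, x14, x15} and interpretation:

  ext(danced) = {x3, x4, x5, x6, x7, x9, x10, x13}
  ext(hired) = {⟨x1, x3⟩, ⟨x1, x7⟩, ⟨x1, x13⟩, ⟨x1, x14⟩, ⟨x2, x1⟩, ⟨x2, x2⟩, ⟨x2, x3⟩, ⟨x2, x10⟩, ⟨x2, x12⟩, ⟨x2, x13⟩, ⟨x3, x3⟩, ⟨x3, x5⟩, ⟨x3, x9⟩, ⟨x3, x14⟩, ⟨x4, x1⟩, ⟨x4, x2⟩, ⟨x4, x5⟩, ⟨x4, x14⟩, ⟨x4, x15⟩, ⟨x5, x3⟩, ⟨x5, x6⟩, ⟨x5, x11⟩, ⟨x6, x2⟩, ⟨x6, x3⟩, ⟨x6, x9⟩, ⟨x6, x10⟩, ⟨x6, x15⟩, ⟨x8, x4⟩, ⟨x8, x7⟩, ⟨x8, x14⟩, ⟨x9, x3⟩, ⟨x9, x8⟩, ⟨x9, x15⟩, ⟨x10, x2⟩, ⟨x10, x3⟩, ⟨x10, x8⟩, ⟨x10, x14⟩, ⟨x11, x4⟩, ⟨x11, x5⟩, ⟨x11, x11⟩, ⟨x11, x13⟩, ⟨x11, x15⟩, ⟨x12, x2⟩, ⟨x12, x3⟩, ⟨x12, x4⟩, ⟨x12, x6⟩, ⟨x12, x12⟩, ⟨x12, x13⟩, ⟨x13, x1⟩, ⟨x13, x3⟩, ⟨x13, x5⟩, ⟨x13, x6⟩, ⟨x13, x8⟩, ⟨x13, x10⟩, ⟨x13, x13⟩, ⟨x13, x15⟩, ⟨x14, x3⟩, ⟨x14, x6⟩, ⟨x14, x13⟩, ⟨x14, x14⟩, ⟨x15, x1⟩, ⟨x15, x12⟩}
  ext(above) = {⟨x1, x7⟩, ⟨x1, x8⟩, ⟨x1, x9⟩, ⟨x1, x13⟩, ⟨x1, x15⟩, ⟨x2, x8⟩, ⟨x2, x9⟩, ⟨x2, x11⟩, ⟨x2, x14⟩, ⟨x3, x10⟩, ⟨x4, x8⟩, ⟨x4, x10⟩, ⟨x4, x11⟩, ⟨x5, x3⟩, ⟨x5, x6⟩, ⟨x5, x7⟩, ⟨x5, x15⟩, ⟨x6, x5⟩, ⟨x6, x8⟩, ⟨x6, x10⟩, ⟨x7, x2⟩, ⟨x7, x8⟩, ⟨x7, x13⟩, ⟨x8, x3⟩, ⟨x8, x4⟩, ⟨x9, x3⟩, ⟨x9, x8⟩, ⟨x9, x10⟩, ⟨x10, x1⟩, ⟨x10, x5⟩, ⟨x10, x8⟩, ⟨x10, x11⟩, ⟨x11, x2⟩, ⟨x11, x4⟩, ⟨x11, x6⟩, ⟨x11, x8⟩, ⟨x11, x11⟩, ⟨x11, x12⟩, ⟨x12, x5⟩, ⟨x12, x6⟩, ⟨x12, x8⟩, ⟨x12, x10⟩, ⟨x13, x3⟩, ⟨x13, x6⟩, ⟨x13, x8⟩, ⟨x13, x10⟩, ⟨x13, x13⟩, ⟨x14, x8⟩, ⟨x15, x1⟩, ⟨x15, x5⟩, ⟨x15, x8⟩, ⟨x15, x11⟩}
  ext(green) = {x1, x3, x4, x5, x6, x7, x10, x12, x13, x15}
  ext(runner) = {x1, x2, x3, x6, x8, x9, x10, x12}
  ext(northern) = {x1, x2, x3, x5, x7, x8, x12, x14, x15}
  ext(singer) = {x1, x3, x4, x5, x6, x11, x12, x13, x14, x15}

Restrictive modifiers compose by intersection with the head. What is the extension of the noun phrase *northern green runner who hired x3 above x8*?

{x1, x12}

⟦who hired x3⟧ = {x : ⟨x, x3⟩ ∈ ⟦hired⟧} = {x1, x2, x3, x5, x6, x9, x10, x12, x13, x14}
⟦above x8⟧ = {x : ⟨x, x8⟩ ∈ ⟦above⟧} = {x1, x2, x4, x6, x7, x9, x10, x11, x12, x13, x14, x15}
⟦runner⟧ = {x1, x2, x3, x6, x8, x9, x10, x12}
… ∩ ⟦who hired x3⟧ = {x1, x2, x3, x6, x8, x9, x10, x12} ∩ {x1, x2, x3, x5, x6, x9, x10, x12, x13, x14} = {x1, x2, x3, x6, x9, x10, x12}
… ∩ ⟦above x8⟧ = {x1, x2, x3, x6, x9, x10, x12} ∩ {x1, x2, x4, x6, x7, x9, x10, x11, x12, x13, x14, x15} = {x1, x2, x6, x9, x10, x12}
… ∩ ⟦northern⟧ = {x1, x2, x6, x9, x10, x12} ∩ {x1, x2, x3, x5, x7, x8, x12, x14, x15} = {x1, x2, x12}
… ∩ ⟦green⟧ = {x1, x2, x12} ∩ {x1, x3, x4, x5, x6, x7, x10, x12, x13, x15} = {x1, x12}
So ⟦northern green runner who hired x3 above x8⟧ = {x1, x12}.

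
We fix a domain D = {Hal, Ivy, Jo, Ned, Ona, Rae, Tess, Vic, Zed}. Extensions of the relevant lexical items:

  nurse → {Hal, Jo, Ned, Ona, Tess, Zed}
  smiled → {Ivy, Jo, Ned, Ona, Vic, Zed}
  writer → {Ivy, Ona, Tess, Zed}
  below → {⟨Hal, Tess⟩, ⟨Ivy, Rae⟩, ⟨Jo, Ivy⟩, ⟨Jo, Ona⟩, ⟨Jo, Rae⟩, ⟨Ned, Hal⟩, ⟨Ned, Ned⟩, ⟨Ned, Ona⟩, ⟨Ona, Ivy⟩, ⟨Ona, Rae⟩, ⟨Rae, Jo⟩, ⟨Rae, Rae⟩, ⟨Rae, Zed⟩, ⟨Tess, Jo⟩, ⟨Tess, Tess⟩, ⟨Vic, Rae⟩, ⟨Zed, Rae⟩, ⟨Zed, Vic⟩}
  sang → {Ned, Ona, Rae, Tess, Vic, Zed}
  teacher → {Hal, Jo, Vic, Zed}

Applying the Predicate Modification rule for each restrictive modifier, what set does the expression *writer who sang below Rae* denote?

{Ona, Zed}

⟦who sang⟧ = ⟦sang⟧ = {Ned, Ona, Rae, Tess, Vic, Zed}
⟦below Rae⟧ = {x : ⟨x, Rae⟩ ∈ ⟦below⟧} = {Ivy, Jo, Ona, Rae, Vic, Zed}
⟦writer⟧ = {Ivy, Ona, Tess, Zed}
… ∩ ⟦who sang⟧ = {Ivy, Ona, Tess, Zed} ∩ {Ned, Ona, Rae, Tess, Vic, Zed} = {Ona, Tess, Zed}
… ∩ ⟦below Rae⟧ = {Ona, Tess, Zed} ∩ {Ivy, Jo, Ona, Rae, Vic, Zed} = {Ona, Zed}
So ⟦writer who sang below Rae⟧ = {Ona, Zed}.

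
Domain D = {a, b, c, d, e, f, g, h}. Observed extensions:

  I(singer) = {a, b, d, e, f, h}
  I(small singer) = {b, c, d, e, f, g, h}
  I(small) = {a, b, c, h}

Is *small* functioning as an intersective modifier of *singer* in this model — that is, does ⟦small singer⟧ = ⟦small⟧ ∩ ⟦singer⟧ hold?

⟦small⟧ ∩ ⟦singer⟧ = {a, b, c, h} ∩ {a, b, d, e, f, h} = {a, b, h}
Observed ⟦small singer⟧ = {b, c, d, e, f, g, h}.
These differ, so the modifier is not intersective in this model.

no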